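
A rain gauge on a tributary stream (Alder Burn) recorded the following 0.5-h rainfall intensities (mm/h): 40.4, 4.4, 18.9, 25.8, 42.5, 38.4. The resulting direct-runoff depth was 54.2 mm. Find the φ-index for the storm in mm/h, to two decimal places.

Only the 5 blocks with intensity above φ contribute runoff: 40.4, 18.9, 25.8, 42.5, 38.4 mm/h.
Σ(I−φ)·Δt = d  ⇒  (40.4+18.9+25.8+42.5+38.4 − 5φ)·0.5 = 54.2
φ = (166.0 − 54.2/0.5) / 5 = 11.52 mm/h.

φ ≈ 11.52 mm/h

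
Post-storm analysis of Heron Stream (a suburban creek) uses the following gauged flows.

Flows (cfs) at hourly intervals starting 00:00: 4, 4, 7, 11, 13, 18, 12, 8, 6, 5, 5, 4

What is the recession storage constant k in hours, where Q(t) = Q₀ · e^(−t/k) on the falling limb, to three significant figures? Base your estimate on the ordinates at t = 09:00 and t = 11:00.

On the falling limb, Q drops from 5 to 4 cfs between t = 09:00 and t = 11:00 (Δt = 2 h).
k = −Δt / ln(Q₂/Q₁) = −2 / ln(4/5) = 8.96 h.

k ≈ 8.96 h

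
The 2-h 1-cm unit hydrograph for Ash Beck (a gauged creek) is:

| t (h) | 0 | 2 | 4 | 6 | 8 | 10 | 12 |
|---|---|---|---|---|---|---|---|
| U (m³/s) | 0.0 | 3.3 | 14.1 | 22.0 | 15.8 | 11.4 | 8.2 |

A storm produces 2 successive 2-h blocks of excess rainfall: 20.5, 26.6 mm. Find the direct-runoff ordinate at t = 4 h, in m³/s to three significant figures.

Q ≈ 37.7 m³/s

By discrete convolution, Q_j = Σ (P_i / 10 mm) · U_{j−i}.
At t = 4 h (j=2): Q = (20.5/10)·14.1 + (26.6/10)·3.3 = 37.7 m³/s.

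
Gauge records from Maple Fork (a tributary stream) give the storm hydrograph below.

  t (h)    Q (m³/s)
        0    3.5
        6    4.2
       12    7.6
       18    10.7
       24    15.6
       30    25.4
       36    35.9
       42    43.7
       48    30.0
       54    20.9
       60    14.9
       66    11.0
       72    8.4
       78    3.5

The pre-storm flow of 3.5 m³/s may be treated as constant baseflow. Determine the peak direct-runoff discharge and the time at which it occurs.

Q_p = 40.2 m³/s at t = 42 h

Subtracting baseflow gives direct-runoff ordinates: 0.0, 0.7, 4.1, 7.2, 12.1, 21.9, 32.4, 40.2, 26.5, 17.4, 11.4, 7.5, 4.9, 0.0 m³/s.
The maximum is 40.2 m³/s, occurring at the reading for t = 42 h.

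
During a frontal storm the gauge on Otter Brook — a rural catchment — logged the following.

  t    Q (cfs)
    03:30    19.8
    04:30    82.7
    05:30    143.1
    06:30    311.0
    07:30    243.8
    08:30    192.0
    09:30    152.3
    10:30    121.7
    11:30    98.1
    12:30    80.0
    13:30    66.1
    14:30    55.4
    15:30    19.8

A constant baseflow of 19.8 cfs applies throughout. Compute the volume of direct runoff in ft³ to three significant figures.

Direct-runoff ordinates (Q − Q_b): 0.0, 62.9, 123.3, 291.2, 224.0, 172.2, 132.5, 101.9, 78.3, 60.2, 46.3, 35.6, 0.0 cfs.
ΣQ_DR = 1328 cfs.
With Δt = 1 h = 3600 s, V = ΣQ_DR · Δt = 1328 × 3600 = 4.78 × 10^6 ft³.

V ≈ 4.78 × 10^6 ft³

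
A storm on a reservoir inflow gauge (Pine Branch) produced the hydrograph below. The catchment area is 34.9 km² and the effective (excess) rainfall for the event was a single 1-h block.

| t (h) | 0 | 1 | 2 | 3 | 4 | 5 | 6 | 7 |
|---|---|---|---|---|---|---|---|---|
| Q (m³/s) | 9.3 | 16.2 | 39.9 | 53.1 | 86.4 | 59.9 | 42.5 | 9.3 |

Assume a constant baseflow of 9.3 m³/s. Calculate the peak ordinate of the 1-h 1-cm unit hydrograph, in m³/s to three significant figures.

Direct runoff: 0.0, 6.9, 30.6, 43.8, 77.1, 50.6, 33.2, 0.0 m³/s; ΣQ_DR = 242.2 m³/s, peak = 77.1 m³/s.
Runoff depth d = ΣQ_DR·Δt / A = 242.2 × 3600 / (34.9 km²) = 24.98 mm.
The 1-cm UH is the DRH scaled by (10 mm)/d, so U_p = 77.1 × 10/24.98 = 30.9 m³/s.

U_p ≈ 30.9 m³/s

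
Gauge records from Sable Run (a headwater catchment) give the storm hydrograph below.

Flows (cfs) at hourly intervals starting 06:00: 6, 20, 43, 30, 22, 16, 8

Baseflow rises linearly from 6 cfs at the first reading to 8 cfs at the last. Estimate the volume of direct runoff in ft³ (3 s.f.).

Direct-runoff ordinates (Q − Q_b): 0.00, 13.67, 36.33, 23.00, 14.67, 8.33, 0.00 cfs.
ΣQ_DR = 96.00 cfs.
With Δt = 1 h = 3600 s, V = ΣQ_DR · Δt = 96.00 × 3600 = 3.46 × 10^5 ft³.

V ≈ 3.46 × 10^5 ft³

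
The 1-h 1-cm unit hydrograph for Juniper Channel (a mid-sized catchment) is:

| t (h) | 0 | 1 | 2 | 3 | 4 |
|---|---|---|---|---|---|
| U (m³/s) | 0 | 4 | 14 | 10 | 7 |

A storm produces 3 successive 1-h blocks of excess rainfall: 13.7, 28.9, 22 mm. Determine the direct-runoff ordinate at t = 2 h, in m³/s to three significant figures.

By discrete convolution, Q_j = Σ (P_i / 10 mm) · U_{j−i}.
At t = 2 h (j=2): Q = (13.7/10)·14 + (28.9/10)·4 + (22/10)·0 = 30.7 m³/s.

Q ≈ 30.7 m³/s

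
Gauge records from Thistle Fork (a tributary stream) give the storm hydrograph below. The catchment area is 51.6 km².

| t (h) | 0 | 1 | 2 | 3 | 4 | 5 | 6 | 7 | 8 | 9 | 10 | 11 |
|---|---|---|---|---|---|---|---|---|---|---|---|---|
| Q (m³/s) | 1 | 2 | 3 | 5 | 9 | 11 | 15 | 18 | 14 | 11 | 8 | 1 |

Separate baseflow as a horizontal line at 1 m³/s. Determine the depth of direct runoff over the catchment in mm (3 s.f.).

Direct runoff: 0.0, 1.0, 2.0, 4.0, 8.0, 10.0, 14.0, 17.0, 13.0, 10.0, 7.0, 0.0 m³/s; ΣQ_DR = 86.00 m³/s.
V = ΣQ_DR · Δt = 86.00 × 3600 s = 3.096 × 10^5 m³.
Over A = 51.6 km², depth = V / A = 6.00 mm.

d ≈ 6.00 mm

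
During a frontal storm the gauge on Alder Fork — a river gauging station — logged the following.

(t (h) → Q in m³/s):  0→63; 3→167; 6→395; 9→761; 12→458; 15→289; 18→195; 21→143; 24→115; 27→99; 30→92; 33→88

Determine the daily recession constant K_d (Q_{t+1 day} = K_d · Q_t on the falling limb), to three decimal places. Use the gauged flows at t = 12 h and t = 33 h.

K_d ≈ 0.152

Between t = 12 h and t = 33 h the flow falls from 458 to 88 m³/s over 7×3 h = 21 h.
Per-interval ratio K = (88/458)^(1/7) = 0.7901; K_d = K^(24/3) = 0.152.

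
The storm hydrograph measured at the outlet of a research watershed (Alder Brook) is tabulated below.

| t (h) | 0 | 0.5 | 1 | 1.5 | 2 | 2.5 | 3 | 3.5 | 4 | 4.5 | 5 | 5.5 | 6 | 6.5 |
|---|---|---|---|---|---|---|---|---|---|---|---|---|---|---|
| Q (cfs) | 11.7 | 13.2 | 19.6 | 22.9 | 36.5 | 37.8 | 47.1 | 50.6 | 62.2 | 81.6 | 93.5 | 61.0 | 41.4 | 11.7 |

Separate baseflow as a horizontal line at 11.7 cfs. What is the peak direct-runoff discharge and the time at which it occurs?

Subtracting baseflow gives direct-runoff ordinates: 0.0, 1.5, 7.9, 11.2, 24.8, 26.1, 35.4, 38.9, 50.5, 69.9, 81.8, 49.3, 29.7, 0.0 cfs.
The maximum is 81.8 cfs, occurring at the reading for t = 5 h.

Q_p = 81.8 cfs at t = 5 h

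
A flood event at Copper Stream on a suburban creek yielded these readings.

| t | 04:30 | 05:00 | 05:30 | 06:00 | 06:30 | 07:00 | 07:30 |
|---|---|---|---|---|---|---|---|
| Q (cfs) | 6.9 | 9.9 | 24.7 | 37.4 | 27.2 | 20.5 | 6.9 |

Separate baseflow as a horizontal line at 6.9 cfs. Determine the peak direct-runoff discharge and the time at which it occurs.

Subtracting baseflow gives direct-runoff ordinates: 0.0, 3.0, 17.8, 30.5, 20.3, 13.6, 0.0 cfs.
The maximum is 30.5 cfs, occurring at the reading for t = 06:00.

Q_p = 30.5 cfs at t = 06:00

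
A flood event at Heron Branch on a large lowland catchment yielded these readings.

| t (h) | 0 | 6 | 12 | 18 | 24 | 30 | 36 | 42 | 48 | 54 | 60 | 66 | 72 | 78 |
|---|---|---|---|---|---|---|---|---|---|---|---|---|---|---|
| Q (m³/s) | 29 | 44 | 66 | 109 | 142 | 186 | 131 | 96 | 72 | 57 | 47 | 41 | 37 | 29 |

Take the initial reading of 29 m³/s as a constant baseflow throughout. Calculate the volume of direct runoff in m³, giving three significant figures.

Direct-runoff ordinates (Q − Q_b): 0.0, 15.0, 37.0, 80.0, 113.0, 157.0, 102.0, 67.0, 43.0, 28.0, 18.0, 12.0, 8.0, 0.0 m³/s.
ΣQ_DR = 680.0 m³/s.
With Δt = 6 h = 21600 s, V = ΣQ_DR · Δt = 680.0 × 21600 = 1.47 × 10^7 m³.

V ≈ 1.47 × 10^7 m³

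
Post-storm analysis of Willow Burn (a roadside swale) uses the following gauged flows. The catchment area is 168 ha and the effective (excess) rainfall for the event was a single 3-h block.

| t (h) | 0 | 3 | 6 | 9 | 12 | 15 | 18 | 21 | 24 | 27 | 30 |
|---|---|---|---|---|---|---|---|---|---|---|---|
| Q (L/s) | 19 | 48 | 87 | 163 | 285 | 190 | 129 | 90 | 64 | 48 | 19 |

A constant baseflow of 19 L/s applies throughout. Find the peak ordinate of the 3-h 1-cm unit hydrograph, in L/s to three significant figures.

U_p ≈ 443 L/s

Direct runoff: 0.0, 29.0, 68.0, 144.0, 266.0, 171.0, 110.0, 71.0, 45.0, 29.0, 0.0 L/s; ΣQ_DR = 933.0 L/s, peak = 266.0 L/s.
Runoff depth d = ΣQ_DR·Δt / A = 933.0 × 10800 / (168 ha) = 5.998 mm.
The 1-cm UH is the DRH scaled by (10 mm)/d, so U_p = 266.0 × 10/5.998 = 443 L/s.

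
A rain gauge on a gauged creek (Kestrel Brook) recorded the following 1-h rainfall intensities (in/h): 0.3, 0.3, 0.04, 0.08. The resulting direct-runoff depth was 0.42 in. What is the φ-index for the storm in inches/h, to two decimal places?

φ ≈ 0.09 in/h

Only the 2 blocks with intensity above φ contribute runoff: 0.3, 0.3 in/h.
Σ(I−φ)·Δt = d  ⇒  (0.3+0.3 − 2φ)·1 = 0.42
φ = (0.6000 − 0.42/1) / 2 = 0.09 in/h.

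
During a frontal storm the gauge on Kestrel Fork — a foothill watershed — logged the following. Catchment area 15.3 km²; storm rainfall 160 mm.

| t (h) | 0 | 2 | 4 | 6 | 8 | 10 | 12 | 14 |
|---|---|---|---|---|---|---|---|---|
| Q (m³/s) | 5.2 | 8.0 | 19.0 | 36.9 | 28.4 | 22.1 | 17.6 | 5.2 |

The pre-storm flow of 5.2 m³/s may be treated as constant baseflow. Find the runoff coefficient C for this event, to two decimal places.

ΣQ_DR = 100.8 m³/s; V = ΣQ_DR·Δt = 7.258 × 10^5 m³.
Runoff depth d = V / A = 47.44 mm.
C = d / P = 47.44 / 160 = 0.30.

C ≈ 0.30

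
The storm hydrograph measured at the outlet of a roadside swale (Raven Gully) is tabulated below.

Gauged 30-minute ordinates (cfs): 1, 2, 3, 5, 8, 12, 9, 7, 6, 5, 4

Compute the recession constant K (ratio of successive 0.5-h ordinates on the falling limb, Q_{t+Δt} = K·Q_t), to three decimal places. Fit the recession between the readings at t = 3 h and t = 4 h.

Using the recession-limb readings at t = 3 h and t = 4 h: Q falls from 9 to 6 cfs over 2 intervals.
K = (Q₂/Q₁)^(1/2) = (6/9)^(1/2) = 0.816.

K ≈ 0.816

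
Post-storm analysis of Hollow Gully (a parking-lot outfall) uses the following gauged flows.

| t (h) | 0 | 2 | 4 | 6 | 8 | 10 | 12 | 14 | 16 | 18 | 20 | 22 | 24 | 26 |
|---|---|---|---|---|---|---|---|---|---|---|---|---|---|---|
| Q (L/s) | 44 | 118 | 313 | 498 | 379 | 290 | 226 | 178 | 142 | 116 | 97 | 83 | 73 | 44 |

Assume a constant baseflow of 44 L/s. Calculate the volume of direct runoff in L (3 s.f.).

Direct-runoff ordinates (Q − Q_b): 0.0, 74.0, 269.0, 454.0, 335.0, 246.0, 182.0, 134.0, 98.0, 72.0, 53.0, 39.0, 29.0, 0.0 L/s.
ΣQ_DR = 1985 L/s.
With Δt = 2 h = 7200 s, V = ΣQ_DR · Δt = 1985 × 7200 = 1.43 × 10^7 L.

V ≈ 1.43 × 10^7 L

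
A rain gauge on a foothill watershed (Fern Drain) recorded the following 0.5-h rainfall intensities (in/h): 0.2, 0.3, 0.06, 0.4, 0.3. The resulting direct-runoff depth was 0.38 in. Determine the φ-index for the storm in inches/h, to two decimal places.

φ ≈ 0.11 in/h

Only the 4 blocks with intensity above φ contribute runoff: 0.2, 0.3, 0.4, 0.3 in/h.
Σ(I−φ)·Δt = d  ⇒  (0.2+0.3+0.4+0.3 − 4φ)·0.5 = 0.38
φ = (1.200 − 0.38/0.5) / 4 = 0.11 in/h.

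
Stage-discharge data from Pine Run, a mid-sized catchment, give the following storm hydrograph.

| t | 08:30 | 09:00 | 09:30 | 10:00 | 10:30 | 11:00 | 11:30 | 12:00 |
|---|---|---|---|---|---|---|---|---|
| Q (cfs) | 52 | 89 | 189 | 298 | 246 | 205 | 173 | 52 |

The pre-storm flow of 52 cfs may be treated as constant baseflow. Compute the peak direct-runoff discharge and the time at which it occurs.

Subtracting baseflow gives direct-runoff ordinates: 0.0, 37.0, 137.0, 246.0, 194.0, 153.0, 121.0, 0.0 cfs.
The maximum is 246.0 cfs, occurring at the reading for t = 10:00.

Q_p = 246.0 cfs at t = 10:00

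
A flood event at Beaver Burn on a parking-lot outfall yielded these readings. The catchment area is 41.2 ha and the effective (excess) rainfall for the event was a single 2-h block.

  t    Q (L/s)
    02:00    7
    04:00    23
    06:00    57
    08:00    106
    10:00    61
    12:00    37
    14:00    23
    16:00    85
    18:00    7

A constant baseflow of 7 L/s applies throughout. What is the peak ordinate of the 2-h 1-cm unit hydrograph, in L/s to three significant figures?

U_p ≈ 165 L/s

Direct runoff: 0.0, 16.0, 50.0, 99.0, 54.0, 30.0, 16.0, 78.0, 0.0 L/s; ΣQ_DR = 343.0 L/s, peak = 99.0 L/s.
Runoff depth d = ΣQ_DR·Δt / A = 343.0 × 7200 / (41.2 ha) = 5.994 mm.
The 1-cm UH is the DRH scaled by (10 mm)/d, so U_p = 99.0 × 10/5.994 = 165 L/s.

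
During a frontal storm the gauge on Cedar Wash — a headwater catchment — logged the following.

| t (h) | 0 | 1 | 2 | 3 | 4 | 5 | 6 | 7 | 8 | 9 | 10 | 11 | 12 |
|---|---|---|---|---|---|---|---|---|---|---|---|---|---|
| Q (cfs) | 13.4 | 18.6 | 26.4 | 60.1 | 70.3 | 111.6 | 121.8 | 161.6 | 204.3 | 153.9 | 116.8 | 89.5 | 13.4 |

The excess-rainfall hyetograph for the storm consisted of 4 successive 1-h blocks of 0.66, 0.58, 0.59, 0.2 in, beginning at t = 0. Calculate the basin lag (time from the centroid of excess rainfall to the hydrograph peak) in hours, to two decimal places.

t_L ≈ 6.34 h

Centroid of excess rainfall: t_c = Σ P_i·t̄_i / ΣP_i = 1.6626 h (block centres at 0.5, 1.5, 2.5, 3.5 h).
Hydrograph peak occurs at t = 8 h, so basin lag t_L = 8 − 1.6626 = 6.34 h.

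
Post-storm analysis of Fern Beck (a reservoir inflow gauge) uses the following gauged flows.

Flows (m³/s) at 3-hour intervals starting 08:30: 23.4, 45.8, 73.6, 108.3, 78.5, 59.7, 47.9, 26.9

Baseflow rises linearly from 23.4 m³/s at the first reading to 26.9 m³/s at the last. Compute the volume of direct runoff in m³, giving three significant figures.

Direct-runoff ordinates (Q − Q_b): 0.00, 21.90, 49.20, 83.40, 53.10, 33.80, 21.50, 0.00 m³/s.
ΣQ_DR = 262.9 m³/s.
With Δt = 3 h = 10800 s, V = ΣQ_DR · Δt = 262.9 × 10800 = 2.84 × 10^6 m³.

V ≈ 2.84 × 10^6 m³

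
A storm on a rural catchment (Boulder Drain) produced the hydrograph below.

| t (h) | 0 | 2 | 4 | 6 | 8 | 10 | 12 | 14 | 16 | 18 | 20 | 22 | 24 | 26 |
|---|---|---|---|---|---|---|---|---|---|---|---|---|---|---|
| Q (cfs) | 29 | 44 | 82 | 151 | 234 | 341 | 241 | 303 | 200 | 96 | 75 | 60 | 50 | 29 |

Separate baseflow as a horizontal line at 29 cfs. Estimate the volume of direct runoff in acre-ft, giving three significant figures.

V ≈ 253 acre-ft

Direct-runoff ordinates (Q − Q_b): 0.0, 15.0, 53.0, 122.0, 205.0, 312.0, 212.0, 274.0, 171.0, 67.0, 46.0, 31.0, 21.0, 0.0 cfs.
ΣQ_DR = 1529 cfs.
With Δt = 2 h = 7200 s, V = ΣQ_DR · Δt = 1529 × 7200 = 1.10 × 10^7 ft³ = 253 acre-ft.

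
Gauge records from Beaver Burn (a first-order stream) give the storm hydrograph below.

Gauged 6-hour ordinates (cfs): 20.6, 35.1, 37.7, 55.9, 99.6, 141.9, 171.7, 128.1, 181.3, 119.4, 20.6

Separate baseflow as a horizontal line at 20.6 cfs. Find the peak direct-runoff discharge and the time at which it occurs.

Subtracting baseflow gives direct-runoff ordinates: 0.0, 14.5, 17.1, 35.3, 79.0, 121.3, 151.1, 107.5, 160.7, 98.8, 0.0 cfs.
The maximum is 160.7 cfs, occurring at the reading for t = 48 h.

Q_p = 160.7 cfs at t = 48 h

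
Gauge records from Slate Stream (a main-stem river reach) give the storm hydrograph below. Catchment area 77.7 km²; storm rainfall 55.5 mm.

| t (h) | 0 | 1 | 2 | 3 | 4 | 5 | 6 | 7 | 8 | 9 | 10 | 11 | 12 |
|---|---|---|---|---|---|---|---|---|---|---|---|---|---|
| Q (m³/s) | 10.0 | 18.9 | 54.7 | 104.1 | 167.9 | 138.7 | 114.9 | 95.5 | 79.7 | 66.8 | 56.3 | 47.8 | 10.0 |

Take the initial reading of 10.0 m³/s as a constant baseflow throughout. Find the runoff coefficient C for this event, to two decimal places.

C ≈ 0.70

ΣQ_DR = 835.3 m³/s; V = ΣQ_DR·Δt = 3.007 × 10^6 m³.
Runoff depth d = V / A = 38.70 mm.
C = d / P = 38.70 / 55.5 = 0.70.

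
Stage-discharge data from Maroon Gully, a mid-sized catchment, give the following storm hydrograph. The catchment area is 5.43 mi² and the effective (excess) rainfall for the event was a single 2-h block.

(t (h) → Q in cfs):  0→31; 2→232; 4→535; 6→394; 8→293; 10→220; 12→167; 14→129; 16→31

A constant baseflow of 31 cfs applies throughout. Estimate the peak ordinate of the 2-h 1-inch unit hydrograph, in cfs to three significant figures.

U_p ≈ 504 cfs

Direct runoff: 0.0, 201.0, 504.0, 363.0, 262.0, 189.0, 136.0, 98.0, 0.0 cfs; ΣQ_DR = 1753 cfs, peak = 504.0 cfs.
Runoff depth d = ΣQ_DR·Δt / A = 1753 × 7200 / (5.43 mi²) = 1.001 in.
The 1-inch UH is the DRH scaled by (1 in)/d, so U_p = 504.0 × 1/1.001 = 504 cfs.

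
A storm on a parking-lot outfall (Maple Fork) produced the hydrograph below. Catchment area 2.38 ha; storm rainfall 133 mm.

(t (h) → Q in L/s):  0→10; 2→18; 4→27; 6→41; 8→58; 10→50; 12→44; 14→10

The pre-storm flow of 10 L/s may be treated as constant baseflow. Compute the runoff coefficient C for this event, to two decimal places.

C ≈ 0.40

ΣQ_DR = 178.0 L/s; V = ΣQ_DR·Δt = 1.282 × 10^6 L.
Runoff depth d = V / A = 53.85 mm.
C = d / P = 53.85 / 133 = 0.40.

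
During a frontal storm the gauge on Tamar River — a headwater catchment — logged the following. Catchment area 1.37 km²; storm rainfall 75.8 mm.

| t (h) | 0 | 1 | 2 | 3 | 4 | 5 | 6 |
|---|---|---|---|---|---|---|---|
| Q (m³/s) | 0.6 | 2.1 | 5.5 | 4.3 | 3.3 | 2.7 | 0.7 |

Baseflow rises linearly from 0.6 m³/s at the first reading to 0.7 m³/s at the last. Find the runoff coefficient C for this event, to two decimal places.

ΣQ_DR = 14.65 m³/s; V = ΣQ_DR·Δt = 52740 m³.
Runoff depth d = V / A = 38.50 mm.
C = d / P = 38.50 / 75.8 = 0.51.

C ≈ 0.51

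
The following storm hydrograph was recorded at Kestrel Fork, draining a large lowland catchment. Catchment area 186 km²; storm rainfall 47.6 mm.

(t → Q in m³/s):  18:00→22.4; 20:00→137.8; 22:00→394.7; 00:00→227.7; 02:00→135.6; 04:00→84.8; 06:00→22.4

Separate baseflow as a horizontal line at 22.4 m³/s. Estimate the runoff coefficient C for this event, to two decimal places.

ΣQ_DR = 868.6 m³/s; V = ΣQ_DR·Δt = 6.254 × 10^6 m³.
Runoff depth d = V / A = 33.62 mm.
C = d / P = 33.62 / 47.6 = 0.71.

C ≈ 0.71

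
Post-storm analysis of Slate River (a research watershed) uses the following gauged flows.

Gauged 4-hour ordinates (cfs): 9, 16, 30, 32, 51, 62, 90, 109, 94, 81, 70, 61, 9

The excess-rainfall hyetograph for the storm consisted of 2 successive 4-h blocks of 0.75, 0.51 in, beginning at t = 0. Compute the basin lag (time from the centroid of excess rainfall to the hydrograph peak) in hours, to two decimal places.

t_L ≈ 24.38 h

Centroid of excess rainfall: t_c = Σ P_i·t̄_i / ΣP_i = 3.6190 h (block centres at 2, 6 h).
Hydrograph peak occurs at t = 28 h, so basin lag t_L = 28 − 3.6190 = 24.38 h.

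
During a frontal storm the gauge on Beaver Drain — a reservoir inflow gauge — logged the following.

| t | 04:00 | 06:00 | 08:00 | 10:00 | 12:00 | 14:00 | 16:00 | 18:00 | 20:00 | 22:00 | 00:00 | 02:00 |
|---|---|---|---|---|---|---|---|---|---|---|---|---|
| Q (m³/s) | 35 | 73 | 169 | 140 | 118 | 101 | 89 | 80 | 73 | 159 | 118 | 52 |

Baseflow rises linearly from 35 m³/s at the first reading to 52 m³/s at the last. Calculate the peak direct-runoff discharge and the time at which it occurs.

Subtracting baseflow gives direct-runoff ordinates: 0.00, 36.45, 130.91, 100.36, 76.82, 58.27, 44.73, 34.18, 25.64, 110.09, 67.55, 0.00 m³/s.
The maximum is 130.91 m³/s, occurring at the reading for t = 08:00.

Q_p = 130.91 m³/s at t = 08:00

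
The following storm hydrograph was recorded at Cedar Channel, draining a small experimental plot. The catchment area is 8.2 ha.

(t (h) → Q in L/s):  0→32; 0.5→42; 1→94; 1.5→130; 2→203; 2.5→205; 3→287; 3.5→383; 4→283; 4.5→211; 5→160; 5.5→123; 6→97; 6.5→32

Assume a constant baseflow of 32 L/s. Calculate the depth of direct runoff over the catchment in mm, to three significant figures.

d ≈ 40.3 mm

Direct runoff: 0.0, 10.0, 62.0, 98.0, 171.0, 173.0, 255.0, 351.0, 251.0, 179.0, 128.0, 91.0, 65.0, 0.0 L/s; ΣQ_DR = 1834 L/s.
V = ΣQ_DR · Δt = 1834 × 1800 s = 3.301 × 10^6 L.
Over A = 8.2 ha, depth = V / A = 40.3 mm.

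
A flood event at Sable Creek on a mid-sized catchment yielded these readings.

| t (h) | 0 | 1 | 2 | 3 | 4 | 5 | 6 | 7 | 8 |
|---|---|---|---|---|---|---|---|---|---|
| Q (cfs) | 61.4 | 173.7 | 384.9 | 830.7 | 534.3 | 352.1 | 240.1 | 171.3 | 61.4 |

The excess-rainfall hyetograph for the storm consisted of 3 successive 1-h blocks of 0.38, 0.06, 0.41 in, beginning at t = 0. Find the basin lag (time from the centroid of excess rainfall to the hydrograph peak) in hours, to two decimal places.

Centroid of excess rainfall: t_c = Σ P_i·t̄_i / ΣP_i = 1.5353 h (block centres at 0.5, 1.5, 2.5 h).
Hydrograph peak occurs at t = 3 h, so basin lag t_L = 3 − 1.5353 = 1.46 h.

t_L ≈ 1.46 h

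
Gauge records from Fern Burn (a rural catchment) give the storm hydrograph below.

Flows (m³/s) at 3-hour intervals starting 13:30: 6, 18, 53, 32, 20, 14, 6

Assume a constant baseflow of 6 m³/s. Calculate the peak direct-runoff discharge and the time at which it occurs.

Subtracting baseflow gives direct-runoff ordinates: 0.0, 12.0, 47.0, 26.0, 14.0, 8.0, 0.0 m³/s.
The maximum is 47.0 m³/s, occurring at the reading for t = 19:30.

Q_p = 47.0 m³/s at t = 19:30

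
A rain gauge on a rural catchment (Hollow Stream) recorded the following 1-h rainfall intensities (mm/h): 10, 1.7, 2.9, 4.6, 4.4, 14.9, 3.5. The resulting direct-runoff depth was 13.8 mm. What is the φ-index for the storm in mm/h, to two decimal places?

Only the 2 blocks with intensity above φ contribute runoff: 10, 14.9 mm/h.
Σ(I−φ)·Δt = d  ⇒  (10+14.9 − 2φ)·1 = 13.8
φ = (24.90 − 13.8/1) / 2 = 5.55 mm/h.

φ ≈ 5.55 mm/h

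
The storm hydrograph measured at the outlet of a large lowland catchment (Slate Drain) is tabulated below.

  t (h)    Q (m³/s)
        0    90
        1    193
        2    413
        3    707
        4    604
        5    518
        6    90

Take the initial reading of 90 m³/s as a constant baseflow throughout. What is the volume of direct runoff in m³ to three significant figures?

V ≈ 7.15 × 10^6 m³

Direct-runoff ordinates (Q − Q_b): 0.0, 103.0, 323.0, 617.0, 514.0, 428.0, 0.0 m³/s.
ΣQ_DR = 1985 m³/s.
With Δt = 1 h = 3600 s, V = ΣQ_DR · Δt = 1985 × 3600 = 7.15 × 10^6 m³.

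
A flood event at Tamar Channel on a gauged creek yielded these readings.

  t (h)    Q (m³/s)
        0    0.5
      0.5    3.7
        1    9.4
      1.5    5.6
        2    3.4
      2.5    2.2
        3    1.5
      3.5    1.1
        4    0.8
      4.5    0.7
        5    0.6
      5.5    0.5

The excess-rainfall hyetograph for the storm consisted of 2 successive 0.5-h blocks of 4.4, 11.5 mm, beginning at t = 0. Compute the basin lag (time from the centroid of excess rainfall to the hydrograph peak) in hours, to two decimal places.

Centroid of excess rainfall: t_c = Σ P_i·t̄_i / ΣP_i = 0.6116 h (block centres at 0.25, 0.75 h).
Hydrograph peak occurs at t = 1 h, so basin lag t_L = 1 − 0.6116 = 0.39 h.

t_L ≈ 0.39 h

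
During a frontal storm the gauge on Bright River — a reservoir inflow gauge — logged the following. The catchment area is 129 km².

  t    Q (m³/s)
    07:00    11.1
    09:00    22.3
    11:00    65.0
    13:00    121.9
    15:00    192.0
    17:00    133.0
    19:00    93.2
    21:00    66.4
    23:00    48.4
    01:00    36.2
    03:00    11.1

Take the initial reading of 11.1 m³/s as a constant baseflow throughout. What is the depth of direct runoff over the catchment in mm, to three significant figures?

Direct runoff: 0.0, 11.2, 53.9, 110.8, 180.9, 121.9, 82.1, 55.3, 37.3, 25.1, 0.0 m³/s; ΣQ_DR = 678.5 m³/s.
V = ΣQ_DR · Δt = 678.5 × 7200 s = 4.885 × 10^6 m³.
Over A = 129 km², depth = V / A = 37.9 mm.

d ≈ 37.9 mm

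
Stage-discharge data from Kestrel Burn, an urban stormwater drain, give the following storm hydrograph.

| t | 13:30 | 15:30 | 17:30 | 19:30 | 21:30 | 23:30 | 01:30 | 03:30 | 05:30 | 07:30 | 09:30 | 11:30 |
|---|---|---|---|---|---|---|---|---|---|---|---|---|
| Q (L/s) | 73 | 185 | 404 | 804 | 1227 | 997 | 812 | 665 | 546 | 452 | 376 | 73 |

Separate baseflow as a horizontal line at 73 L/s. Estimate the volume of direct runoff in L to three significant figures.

V ≈ 4.13 × 10^7 L

Direct-runoff ordinates (Q − Q_b): 0.0, 112.0, 331.0, 731.0, 1154.0, 924.0, 739.0, 592.0, 473.0, 379.0, 303.0, 0.0 L/s.
ΣQ_DR = 5738 L/s.
With Δt = 2 h = 7200 s, V = ΣQ_DR · Δt = 5738 × 7200 = 4.13 × 10^7 L.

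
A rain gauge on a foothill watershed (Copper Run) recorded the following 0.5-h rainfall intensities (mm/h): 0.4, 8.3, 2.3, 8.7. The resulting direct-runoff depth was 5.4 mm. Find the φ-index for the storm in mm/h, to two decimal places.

φ ≈ 3.10 mm/h

Only the 2 blocks with intensity above φ contribute runoff: 8.3, 8.7 mm/h.
Σ(I−φ)·Δt = d  ⇒  (8.3+8.7 − 2φ)·0.5 = 5.4
φ = (17.00 − 5.4/0.5) / 2 = 3.10 mm/h.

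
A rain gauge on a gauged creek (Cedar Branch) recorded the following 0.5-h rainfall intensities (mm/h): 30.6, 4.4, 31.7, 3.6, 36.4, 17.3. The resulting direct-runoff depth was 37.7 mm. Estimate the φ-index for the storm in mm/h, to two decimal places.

φ ≈ 10.15 mm/h

Only the 4 blocks with intensity above φ contribute runoff: 30.6, 31.7, 36.4, 17.3 mm/h.
Σ(I−φ)·Δt = d  ⇒  (30.6+31.7+36.4+17.3 − 4φ)·0.5 = 37.7
φ = (116.0 − 37.7/0.5) / 4 = 10.15 mm/h.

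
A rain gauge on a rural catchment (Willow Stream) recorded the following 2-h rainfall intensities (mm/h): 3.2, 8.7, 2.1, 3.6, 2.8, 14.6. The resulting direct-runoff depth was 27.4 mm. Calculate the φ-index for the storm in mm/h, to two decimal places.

Only the 2 blocks with intensity above φ contribute runoff: 8.7, 14.6 mm/h.
Σ(I−φ)·Δt = d  ⇒  (8.7+14.6 − 2φ)·2 = 27.4
φ = (23.30 − 27.4/2) / 2 = 4.80 mm/h.

φ ≈ 4.80 mm/h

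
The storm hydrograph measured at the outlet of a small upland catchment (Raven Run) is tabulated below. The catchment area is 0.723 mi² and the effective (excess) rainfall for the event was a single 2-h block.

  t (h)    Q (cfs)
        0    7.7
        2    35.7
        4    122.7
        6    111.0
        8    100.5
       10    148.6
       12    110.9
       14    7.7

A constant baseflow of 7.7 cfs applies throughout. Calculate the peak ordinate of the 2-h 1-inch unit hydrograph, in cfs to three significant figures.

Direct runoff: 0.0, 28.0, 115.0, 103.3, 92.8, 140.9, 103.2, 0.0 cfs; ΣQ_DR = 583.2 cfs, peak = 140.9 cfs.
Runoff depth d = ΣQ_DR·Δt / A = 583.2 × 7200 / (0.723 mi²) = 2.500 in.
The 1-inch UH is the DRH scaled by (1 in)/d, so U_p = 140.9 × 1/2.500 = 56.4 cfs.

U_p ≈ 56.4 cfs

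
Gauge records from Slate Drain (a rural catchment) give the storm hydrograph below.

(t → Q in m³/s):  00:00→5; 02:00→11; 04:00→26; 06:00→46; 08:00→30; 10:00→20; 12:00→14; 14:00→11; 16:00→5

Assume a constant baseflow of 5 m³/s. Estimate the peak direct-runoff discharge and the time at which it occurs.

Q_p = 41.0 m³/s at t = 06:00

Subtracting baseflow gives direct-runoff ordinates: 0.0, 6.0, 21.0, 41.0, 25.0, 15.0, 9.0, 6.0, 0.0 m³/s.
The maximum is 41.0 m³/s, occurring at the reading for t = 06:00.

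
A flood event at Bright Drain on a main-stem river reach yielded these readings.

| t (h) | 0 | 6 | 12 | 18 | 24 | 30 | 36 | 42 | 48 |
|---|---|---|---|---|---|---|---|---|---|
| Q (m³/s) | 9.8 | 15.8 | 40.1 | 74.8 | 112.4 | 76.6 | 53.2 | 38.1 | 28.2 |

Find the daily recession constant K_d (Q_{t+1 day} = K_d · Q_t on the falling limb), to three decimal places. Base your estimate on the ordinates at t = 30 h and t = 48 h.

K_d ≈ 0.264

Between t = 30 h and t = 48 h the flow falls from 76.6 to 28.2 m³/s over 3×6 h = 18 h.
Per-interval ratio K = (28.2/76.6)^(1/3) = 0.7167; K_d = K^(24/6) = 0.264.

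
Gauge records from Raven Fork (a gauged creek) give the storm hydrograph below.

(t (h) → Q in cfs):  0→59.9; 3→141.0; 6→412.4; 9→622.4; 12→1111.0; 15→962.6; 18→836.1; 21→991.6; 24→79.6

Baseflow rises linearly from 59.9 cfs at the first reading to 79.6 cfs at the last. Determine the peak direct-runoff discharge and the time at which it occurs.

Q_p = 1041.25 cfs at t = 12 h

Subtracting baseflow gives direct-runoff ordinates: 0.00, 78.64, 347.57, 555.11, 1041.25, 890.39, 761.42, 914.46, 0.00 cfs.
The maximum is 1041.25 cfs, occurring at the reading for t = 12 h.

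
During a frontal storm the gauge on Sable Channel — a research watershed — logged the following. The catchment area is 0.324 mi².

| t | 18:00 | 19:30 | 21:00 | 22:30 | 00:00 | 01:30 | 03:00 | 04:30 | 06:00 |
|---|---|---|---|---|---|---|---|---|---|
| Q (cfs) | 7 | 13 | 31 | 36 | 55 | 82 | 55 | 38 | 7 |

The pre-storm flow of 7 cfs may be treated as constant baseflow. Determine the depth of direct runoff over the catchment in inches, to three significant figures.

Direct runoff: 0.0, 6.0, 24.0, 29.0, 48.0, 75.0, 48.0, 31.0, 0.0 cfs; ΣQ_DR = 261.0 cfs.
V = ΣQ_DR · Δt = 261.0 × 5400 s = 1.409 × 10^6 ft³.
Over A = 0.324 mi², depth = V / A = 1.87 in.

d ≈ 1.87 in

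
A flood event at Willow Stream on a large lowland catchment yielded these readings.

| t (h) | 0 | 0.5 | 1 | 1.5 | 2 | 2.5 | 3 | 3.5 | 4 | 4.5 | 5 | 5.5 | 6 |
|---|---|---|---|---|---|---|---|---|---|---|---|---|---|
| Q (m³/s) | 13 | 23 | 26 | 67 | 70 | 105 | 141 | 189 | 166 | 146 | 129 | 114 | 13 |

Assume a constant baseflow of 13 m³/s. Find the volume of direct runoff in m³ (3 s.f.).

Direct-runoff ordinates (Q − Q_b): 0.0, 10.0, 13.0, 54.0, 57.0, 92.0, 128.0, 176.0, 153.0, 133.0, 116.0, 101.0, 0.0 m³/s.
ΣQ_DR = 1033 m³/s.
With Δt = 0.5 h = 1800 s, V = ΣQ_DR · Δt = 1033 × 1800 = 1.86 × 10^6 m³.

V ≈ 1.86 × 10^6 m³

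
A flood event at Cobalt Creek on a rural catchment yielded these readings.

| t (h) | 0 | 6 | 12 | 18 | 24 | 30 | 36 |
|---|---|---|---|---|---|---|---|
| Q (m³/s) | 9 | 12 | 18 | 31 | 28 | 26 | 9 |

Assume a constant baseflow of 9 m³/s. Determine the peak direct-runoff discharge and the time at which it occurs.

Q_p = 22.0 m³/s at t = 18 h

Subtracting baseflow gives direct-runoff ordinates: 0.0, 3.0, 9.0, 22.0, 19.0, 17.0, 0.0 m³/s.
The maximum is 22.0 m³/s, occurring at the reading for t = 18 h.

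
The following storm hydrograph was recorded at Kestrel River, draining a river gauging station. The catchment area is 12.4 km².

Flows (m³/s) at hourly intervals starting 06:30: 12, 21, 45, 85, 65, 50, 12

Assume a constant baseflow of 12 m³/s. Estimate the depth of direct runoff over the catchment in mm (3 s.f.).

Direct runoff: 0.0, 9.0, 33.0, 73.0, 53.0, 38.0, 0.0 m³/s; ΣQ_DR = 206.0 m³/s.
V = ΣQ_DR · Δt = 206.0 × 3600 s = 7.416 × 10^5 m³.
Over A = 12.4 km², depth = V / A = 59.8 mm.

d ≈ 59.8 mm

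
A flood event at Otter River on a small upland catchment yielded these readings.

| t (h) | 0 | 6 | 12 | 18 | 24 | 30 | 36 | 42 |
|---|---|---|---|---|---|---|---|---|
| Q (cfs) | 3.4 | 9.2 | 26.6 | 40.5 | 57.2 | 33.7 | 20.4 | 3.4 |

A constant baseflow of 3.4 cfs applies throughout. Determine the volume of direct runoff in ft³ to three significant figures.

V ≈ 3.61 × 10^6 ft³

Direct-runoff ordinates (Q − Q_b): 0.0, 5.8, 23.2, 37.1, 53.8, 30.3, 17.0, 0.0 cfs.
ΣQ_DR = 167.2 cfs.
With Δt = 6 h = 21600 s, V = ΣQ_DR · Δt = 167.2 × 21600 = 3.61 × 10^6 ft³.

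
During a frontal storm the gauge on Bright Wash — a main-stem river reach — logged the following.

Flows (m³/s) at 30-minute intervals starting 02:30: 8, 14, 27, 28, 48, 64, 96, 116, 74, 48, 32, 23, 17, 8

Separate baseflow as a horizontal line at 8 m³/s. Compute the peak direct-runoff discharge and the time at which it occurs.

Subtracting baseflow gives direct-runoff ordinates: 0.0, 6.0, 19.0, 20.0, 40.0, 56.0, 88.0, 108.0, 66.0, 40.0, 24.0, 15.0, 9.0, 0.0 m³/s.
The maximum is 108.0 m³/s, occurring at the reading for t = 06:00.

Q_p = 108.0 m³/s at t = 06:00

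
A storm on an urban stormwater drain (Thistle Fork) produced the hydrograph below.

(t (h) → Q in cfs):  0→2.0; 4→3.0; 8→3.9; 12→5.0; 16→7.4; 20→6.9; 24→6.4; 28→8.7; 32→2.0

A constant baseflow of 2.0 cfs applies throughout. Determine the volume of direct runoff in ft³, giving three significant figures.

Direct-runoff ordinates (Q − Q_b): 0.0, 1.0, 1.9, 3.0, 5.4, 4.9, 4.4, 6.7, 0.0 cfs.
ΣQ_DR = 27.30 cfs.
With Δt = 4 h = 14400 s, V = ΣQ_DR · Δt = 27.30 × 14400 = 3.93 × 10^5 ft³.

V ≈ 3.93 × 10^5 ft³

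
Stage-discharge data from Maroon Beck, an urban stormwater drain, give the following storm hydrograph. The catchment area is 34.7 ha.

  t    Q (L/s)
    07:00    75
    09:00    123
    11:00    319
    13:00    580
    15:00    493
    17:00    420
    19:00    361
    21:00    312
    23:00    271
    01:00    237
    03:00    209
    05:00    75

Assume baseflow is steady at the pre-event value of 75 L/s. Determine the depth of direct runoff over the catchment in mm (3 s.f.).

Direct runoff: 0.0, 48.0, 244.0, 505.0, 418.0, 345.0, 286.0, 237.0, 196.0, 162.0, 134.0, 0.0 L/s; ΣQ_DR = 2575 L/s.
V = ΣQ_DR · Δt = 2575 × 7200 s = 1.854 × 10^7 L.
Over A = 34.7 ha, depth = V / A = 53.4 mm.

d ≈ 53.4 mm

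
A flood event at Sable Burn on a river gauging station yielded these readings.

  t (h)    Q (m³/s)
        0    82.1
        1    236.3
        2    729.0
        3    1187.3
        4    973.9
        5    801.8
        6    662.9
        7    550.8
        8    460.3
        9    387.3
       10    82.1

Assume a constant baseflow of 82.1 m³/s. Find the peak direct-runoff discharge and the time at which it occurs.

Subtracting baseflow gives direct-runoff ordinates: 0.0, 154.2, 646.9, 1105.2, 891.8, 719.7, 580.8, 468.7, 378.2, 305.2, 0.0 m³/s.
The maximum is 1105.2 m³/s, occurring at the reading for t = 3 h.

Q_p = 1105.2 m³/s at t = 3 h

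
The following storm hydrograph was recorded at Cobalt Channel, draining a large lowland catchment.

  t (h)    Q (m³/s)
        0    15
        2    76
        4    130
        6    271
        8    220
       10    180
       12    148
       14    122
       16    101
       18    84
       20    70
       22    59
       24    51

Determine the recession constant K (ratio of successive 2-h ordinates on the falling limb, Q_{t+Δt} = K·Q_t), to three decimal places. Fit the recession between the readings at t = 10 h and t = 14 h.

Using the recession-limb readings at t = 10 h and t = 14 h: Q falls from 180 to 122 m³/s over 2 intervals.
K = (Q₂/Q₁)^(1/2) = (122/180)^(1/2) = 0.823.

K ≈ 0.823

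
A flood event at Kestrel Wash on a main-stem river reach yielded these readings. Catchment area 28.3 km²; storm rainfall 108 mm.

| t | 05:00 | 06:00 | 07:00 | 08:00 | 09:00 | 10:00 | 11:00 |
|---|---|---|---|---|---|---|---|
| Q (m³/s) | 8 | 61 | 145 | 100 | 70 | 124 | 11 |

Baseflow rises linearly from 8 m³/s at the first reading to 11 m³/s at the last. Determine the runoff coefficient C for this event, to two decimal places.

ΣQ_DR = 452.5 m³/s; V = ΣQ_DR·Δt = 1.629 × 10^6 m³.
Runoff depth d = V / A = 57.56 mm.
C = d / P = 57.56 / 108 = 0.53.

C ≈ 0.53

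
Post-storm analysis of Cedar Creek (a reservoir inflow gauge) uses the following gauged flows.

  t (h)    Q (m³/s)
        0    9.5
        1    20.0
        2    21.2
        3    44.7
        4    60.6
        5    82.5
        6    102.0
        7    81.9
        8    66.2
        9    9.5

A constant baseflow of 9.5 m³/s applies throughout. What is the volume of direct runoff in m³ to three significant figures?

Direct-runoff ordinates (Q − Q_b): 0.0, 10.5, 11.7, 35.2, 51.1, 73.0, 92.5, 72.4, 56.7, 0.0 m³/s.
ΣQ_DR = 403.1 m³/s.
With Δt = 1 h = 3600 s, V = ΣQ_DR · Δt = 403.1 × 3600 = 1.45 × 10^6 m³.

V ≈ 1.45 × 10^6 m³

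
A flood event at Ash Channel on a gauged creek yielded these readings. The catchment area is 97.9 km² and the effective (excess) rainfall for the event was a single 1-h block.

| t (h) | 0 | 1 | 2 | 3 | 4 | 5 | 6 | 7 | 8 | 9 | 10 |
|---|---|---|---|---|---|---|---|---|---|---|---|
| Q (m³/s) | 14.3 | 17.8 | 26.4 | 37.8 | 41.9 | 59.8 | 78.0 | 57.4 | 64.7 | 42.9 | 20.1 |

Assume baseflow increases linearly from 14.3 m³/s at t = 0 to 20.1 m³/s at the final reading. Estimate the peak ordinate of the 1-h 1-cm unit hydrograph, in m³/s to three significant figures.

Direct runoff: 0.00, 2.92, 10.94, 21.76, 25.28, 42.60, 60.22, 39.04, 45.76, 23.38, 0.00 m³/s; ΣQ_DR = 271.9 m³/s, peak = 60.22 m³/s.
Runoff depth d = ΣQ_DR·Δt / A = 271.9 × 3600 / (97.9 km²) = 9.998 mm.
The 1-cm UH is the DRH scaled by (10 mm)/d, so U_p = 60.22 × 10/9.998 = 60.2 m³/s.

U_p ≈ 60.2 m³/s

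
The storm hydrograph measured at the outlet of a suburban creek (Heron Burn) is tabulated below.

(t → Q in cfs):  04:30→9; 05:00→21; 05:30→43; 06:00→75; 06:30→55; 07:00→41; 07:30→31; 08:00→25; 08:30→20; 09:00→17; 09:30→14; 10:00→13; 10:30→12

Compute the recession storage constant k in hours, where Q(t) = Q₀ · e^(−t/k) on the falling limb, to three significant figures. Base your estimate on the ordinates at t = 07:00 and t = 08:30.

k ≈ 2.09 h

On the falling limb, Q drops from 41 to 20 cfs between t = 07:00 and t = 08:30 (Δt = 1.5 h).
k = −Δt / ln(Q₂/Q₁) = −1.5 / ln(20/41) = 2.09 h.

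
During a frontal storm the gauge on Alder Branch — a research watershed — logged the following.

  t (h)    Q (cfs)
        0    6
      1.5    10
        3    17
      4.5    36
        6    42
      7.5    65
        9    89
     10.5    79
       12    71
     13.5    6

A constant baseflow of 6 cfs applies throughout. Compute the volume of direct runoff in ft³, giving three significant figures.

V ≈ 1.95 × 10^6 ft³

Direct-runoff ordinates (Q − Q_b): 0.0, 4.0, 11.0, 30.0, 36.0, 59.0, 83.0, 73.0, 65.0, 0.0 cfs.
ΣQ_DR = 361.0 cfs.
With Δt = 1.5 h = 5400 s, V = ΣQ_DR · Δt = 361.0 × 5400 = 1.95 × 10^6 ft³.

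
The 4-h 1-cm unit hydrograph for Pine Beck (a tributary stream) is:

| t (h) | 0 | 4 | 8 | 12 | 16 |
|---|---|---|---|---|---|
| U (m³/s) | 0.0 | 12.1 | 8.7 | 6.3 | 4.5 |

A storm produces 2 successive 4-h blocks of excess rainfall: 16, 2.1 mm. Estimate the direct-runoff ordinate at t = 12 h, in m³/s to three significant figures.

Q ≈ 11.9 m³/s

By discrete convolution, Q_j = Σ (P_i / 10 mm) · U_{j−i}.
At t = 12 h (j=3): Q = (16/10)·6.3 + (2.1/10)·8.7 = 11.9 m³/s.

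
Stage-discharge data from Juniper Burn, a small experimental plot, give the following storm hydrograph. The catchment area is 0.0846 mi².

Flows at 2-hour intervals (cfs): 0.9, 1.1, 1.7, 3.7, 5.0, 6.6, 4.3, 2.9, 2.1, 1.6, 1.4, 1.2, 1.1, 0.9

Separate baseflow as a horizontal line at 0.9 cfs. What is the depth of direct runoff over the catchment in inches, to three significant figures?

Direct runoff: 0.0, 0.2, 0.8, 2.8, 4.1, 5.7, 3.4, 2.0, 1.2, 0.7, 0.5, 0.3, 0.2, 0.0 cfs; ΣQ_DR = 21.90 cfs.
V = ΣQ_DR · Δt = 21.90 × 7200 s = 1.577 × 10^5 ft³.
Over A = 0.0846 mi², depth = V / A = 0.802 in.

d ≈ 0.802 in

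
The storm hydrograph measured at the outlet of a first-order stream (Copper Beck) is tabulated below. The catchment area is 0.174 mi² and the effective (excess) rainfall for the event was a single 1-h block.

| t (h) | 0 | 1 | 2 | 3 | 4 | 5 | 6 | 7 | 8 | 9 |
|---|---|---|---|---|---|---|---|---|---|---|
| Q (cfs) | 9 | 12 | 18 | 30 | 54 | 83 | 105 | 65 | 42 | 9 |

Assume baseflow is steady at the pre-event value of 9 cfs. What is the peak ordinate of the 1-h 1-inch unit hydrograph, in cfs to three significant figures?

U_p ≈ 32.0 cfs

Direct runoff: 0.0, 3.0, 9.0, 21.0, 45.0, 74.0, 96.0, 56.0, 33.0, 0.0 cfs; ΣQ_DR = 337.0 cfs, peak = 96.0 cfs.
Runoff depth d = ΣQ_DR·Δt / A = 337.0 × 3600 / (0.174 mi²) = 3.001 in.
The 1-inch UH is the DRH scaled by (1 in)/d, so U_p = 96.0 × 1/3.001 = 32.0 cfs.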